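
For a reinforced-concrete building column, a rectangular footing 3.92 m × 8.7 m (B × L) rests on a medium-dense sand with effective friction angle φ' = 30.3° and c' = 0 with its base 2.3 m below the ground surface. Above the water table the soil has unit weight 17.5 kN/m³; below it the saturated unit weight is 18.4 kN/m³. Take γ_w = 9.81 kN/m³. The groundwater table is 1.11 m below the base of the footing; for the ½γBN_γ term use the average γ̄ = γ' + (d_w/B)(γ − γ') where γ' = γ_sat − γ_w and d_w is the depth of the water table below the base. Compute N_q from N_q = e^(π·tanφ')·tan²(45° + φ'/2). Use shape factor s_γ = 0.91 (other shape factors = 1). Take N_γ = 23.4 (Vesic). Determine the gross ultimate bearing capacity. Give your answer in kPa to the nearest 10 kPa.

q_ult ≈ 1230 kPa

tan30.3° = 0.5844, so N_q = e^(π×0.5844)·tan²(60.15°) = 6.27 × 3.037 = 19.04.
Overburden at base level: q = 17.5 × 2.3 = 40.25 kPa.
The water table is 1.11 m below the base (< B = 3.92 m), so the ½γBN_γ term uses γ̄ = γ' + (d_w/B)(γ − γ') = 8.59 + (1.11/3.92)(17.5 − 8.59) = 11.113 kN/m³.
Surcharge term q·N_q = 40.25 × 19.04 = 766.34 kPa; self-weight term 0.5·γ·B·N_γ·s_γ = 0.5 × 11.113 × 3.92 × 23.4 × 0.91 = 463.81 kPa.
q_ult = 766.34 + 463.81 = 1230.2 kPa.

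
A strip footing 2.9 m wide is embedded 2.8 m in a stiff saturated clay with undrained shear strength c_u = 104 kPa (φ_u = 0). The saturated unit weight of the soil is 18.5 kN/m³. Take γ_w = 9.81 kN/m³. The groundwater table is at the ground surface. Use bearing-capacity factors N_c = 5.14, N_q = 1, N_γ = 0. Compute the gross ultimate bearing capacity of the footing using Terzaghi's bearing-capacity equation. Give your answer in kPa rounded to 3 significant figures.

q_ult ≈ 559 kPa

γ' = 18.5 − 9.81 = 8.69 kN/m³ (submerged throughout). q = 8.69 × 2.8 = 24.332 kPa.
c·N_c = 104 × 5.14 = 534.56 kPa
q·N_q = 24.332 × 1 = 24.332 kPa
q_ult = 534.56 + 24.332 = 558.89 kPa.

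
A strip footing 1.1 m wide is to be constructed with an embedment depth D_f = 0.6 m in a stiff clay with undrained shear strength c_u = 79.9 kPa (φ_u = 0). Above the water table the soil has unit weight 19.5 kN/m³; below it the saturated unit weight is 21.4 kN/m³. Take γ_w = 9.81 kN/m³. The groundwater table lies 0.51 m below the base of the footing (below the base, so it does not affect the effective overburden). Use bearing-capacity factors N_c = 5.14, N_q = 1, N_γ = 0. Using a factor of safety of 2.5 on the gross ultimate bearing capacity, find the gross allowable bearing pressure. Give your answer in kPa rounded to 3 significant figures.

Effective surcharge at the founding depth q = γ·D_f = 19.5 × 0.6 = 11.7 kPa.
q_ult = c·N_c + q·N_q
     = 79.9 × 5.14 + 11.7 × 1
     = 410.69 + 11.7 = 422.39 kPa.
q_all = 422.39 / 2.5 = 168.95 kPa.

q_all ≈ 169 kPa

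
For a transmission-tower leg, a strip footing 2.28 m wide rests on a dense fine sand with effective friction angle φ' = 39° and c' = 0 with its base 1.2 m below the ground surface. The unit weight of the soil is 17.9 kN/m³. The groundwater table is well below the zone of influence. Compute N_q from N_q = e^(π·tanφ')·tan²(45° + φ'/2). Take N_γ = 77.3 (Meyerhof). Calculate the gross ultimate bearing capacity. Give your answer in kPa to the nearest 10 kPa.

tan39° = 0.8098, so N_q = e^(π×0.8098)·tan²(64.5°) = 12.731 × 4.395 = 55.96.
Overburden at base level: q = 17.9 × 1.2 = 21.48 kPa.
Surcharge term q·N_q = 21.48 × 55.957 = 1202 kPa; self-weight term 0.5·γ·B·N_γ = 0.5 × 17.9 × 2.28 × 77.3 = 1577.4 kPa.
q_ult = 1202 + 1577.4 = 2779.4 kPa.

q_ult ≈ 2780 kPa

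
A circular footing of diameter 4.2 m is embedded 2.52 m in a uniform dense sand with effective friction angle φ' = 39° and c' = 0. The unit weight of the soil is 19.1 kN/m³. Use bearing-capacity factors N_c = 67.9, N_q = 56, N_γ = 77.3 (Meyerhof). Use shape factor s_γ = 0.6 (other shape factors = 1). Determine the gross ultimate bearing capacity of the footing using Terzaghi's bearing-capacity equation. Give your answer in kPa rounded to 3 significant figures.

Effective surcharge at the founding depth q = γ·D_f = 19.1 × 2.52 = 48.132 kPa.
q_ult = q·N_q + 0.5·γ·B·N_γ·s_γ
     = 48.132 × 56 + 0.5 × 19.1 × 4.2 × 77.3 × 0.6
     = 2695.4 + 1860.3 = 4555.7 kPa.

q_ult ≈ 4560 kPa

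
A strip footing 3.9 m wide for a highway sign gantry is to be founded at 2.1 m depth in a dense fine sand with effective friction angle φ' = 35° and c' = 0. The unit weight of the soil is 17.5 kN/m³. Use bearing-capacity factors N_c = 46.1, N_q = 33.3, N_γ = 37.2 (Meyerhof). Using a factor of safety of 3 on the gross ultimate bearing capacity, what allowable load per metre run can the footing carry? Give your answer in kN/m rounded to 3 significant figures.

q = γ·D_f = 17.5 × 2.1 = 36.75 kPa.
q·N_q = 36.75 × 33.3 = 1223.8 kPa
0.5·γ·B·N_γ = 0.5 × 17.5 × 3.9 × 37.2 = 1269.5 kPa
q_ult = 1223.8 + 1269.5 = 2493.2 kPa.
Gross allowable pressure q_all = 2493.2 / 3 = 831.07 kPa.
Allowable wall load = q_all × B = 831.07 × 3.9 = 3241.2 kN per metre run.

≈ 3240 kN/m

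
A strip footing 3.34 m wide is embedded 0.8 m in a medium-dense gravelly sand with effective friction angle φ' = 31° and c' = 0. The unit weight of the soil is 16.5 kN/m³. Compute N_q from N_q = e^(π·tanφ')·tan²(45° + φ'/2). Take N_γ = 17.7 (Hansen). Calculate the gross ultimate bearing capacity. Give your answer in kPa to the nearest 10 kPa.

tan31° = 0.6009, so N_q = e^(π×0.6009)·tan²(60.5°) = 6.604 × 3.124 = 20.63.
q = γ·D_f = 16.5 × 0.8 = 13.2 kPa.
q·N_q = 13.2 × 20.631 = 272.33 kPa
0.5·γ·B·N_γ = 0.5 × 16.5 × 3.34 × 17.7 = 487.72 kPa
q_ult = 272.33 + 487.72 = 760.05 kPa.

q_ult ≈ 760 kPa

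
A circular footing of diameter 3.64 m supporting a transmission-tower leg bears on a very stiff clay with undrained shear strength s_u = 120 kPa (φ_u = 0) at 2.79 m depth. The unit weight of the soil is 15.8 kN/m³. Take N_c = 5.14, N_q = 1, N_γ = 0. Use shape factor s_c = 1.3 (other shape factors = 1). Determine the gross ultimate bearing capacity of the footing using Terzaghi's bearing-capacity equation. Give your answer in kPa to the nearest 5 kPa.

q = γ·D_f = 15.8 × 2.79 = 44.082 kPa.
c·N_c·s_c = 120 × 5.14 × 1.3 = 801.84 kPa
q·N_q = 44.082 × 1 = 44.082 kPa
q_ult = 801.84 + 44.082 = 845.92 kPa.

q_ult ≈ 845 kPa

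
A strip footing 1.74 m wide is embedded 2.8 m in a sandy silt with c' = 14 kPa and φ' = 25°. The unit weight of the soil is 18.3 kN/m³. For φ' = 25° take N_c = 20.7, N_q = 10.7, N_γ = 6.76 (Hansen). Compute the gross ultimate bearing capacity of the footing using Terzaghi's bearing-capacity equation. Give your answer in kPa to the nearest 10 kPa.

Overburden at base level: q = 18.3 × 2.8 = 51.24 kPa.
Cohesion term c·N_c = 14 × 20.7 = 289.8 kPa; surcharge term q·N_q = 51.24 × 10.7 = 548.27 kPa; self-weight term 0.5·γ·B·N_γ = 0.5 × 18.3 × 1.74 × 6.76 = 107.63 kPa.
q_ult = 289.8 + 548.27 + 107.63 = 945.69 kPa.

q_ult ≈ 950 kPa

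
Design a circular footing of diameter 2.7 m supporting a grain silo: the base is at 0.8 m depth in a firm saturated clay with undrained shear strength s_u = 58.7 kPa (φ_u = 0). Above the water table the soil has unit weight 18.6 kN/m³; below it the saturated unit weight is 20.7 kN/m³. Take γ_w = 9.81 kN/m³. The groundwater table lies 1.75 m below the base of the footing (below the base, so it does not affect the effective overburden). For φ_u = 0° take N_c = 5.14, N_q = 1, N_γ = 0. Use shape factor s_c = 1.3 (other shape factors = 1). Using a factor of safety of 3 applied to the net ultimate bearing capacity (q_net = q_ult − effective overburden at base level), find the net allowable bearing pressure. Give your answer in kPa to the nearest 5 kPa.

Overburden at base level: q = 18.6 × 0.8 = 14.88 kPa.
Cohesion term c·N_c·s_c = 58.7 × 5.14 × 1.3 = 392.23 kPa; surcharge term q·N_q = 14.88 × 1 = 14.88 kPa.
q_ult = 392.23 + 14.88 = 407.11 kPa.
Net ultimate: q_net = 407.11 − 14.88 = 392.23 kPa.
q_all(net) = 392.23 / 3 = 130.74 kPa.

q_all(net) ≈ 130 kPa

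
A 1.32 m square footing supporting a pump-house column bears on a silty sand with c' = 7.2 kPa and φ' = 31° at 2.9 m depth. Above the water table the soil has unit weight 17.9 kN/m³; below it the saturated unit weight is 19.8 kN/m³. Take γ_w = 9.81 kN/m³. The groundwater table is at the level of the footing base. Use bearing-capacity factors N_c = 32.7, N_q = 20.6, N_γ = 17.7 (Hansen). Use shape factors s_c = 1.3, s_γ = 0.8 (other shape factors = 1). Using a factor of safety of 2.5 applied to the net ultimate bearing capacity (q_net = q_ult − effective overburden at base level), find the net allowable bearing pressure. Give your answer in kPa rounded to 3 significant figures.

q_all(net) ≈ 567 kPa

Effective surcharge at the founding depth q = γ·D_f = 17.9 × 2.9 = 51.91 kPa.
The water table coincides with the base, so in the self-weight term γ → γ' = 9.99 kN/m³.
q_ult = c·N_c·s_c + q·N_q + 0.5·γ·B·N_γ·s_γ
     = 7.2 × 32.7 × 1.3 + 51.91 × 20.6 + 0.5 × 9.99 × 1.32 × 17.7 × 0.8
     = 306.07 + 1069.3 + 93.363 = 1468.8 kPa.
Net ultimate: q_net = 1468.8 − 51.91 = 1416.9 kPa.
q_all(net) = 1416.9 / 2.5 = 566.75 kPa.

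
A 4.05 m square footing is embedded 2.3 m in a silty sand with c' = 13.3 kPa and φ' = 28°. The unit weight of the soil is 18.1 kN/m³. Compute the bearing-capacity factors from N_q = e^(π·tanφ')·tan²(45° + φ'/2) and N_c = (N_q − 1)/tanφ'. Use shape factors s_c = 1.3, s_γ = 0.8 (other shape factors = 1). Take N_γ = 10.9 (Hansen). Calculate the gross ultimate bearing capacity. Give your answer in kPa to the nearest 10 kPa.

tan28° = 0.5317, so N_q = e^(π×0.5317)·tan²(59°) = 5.314 × 2.77 = 14.72.
N_c = (14.72 − 1)/tan28° = 25.8.
q = γ·D_f = 18.1 × 2.3 = 41.63 kPa.
c·N_c·s_c = 13.3 × 25.803 × 1.3 = 446.14 kPa
q·N_q = 41.63 × 14.72 = 612.79 kPa
0.5·γ·B·N_γ·s_γ = 0.5 × 18.1 × 4.05 × 10.9 × 0.8 = 319.61 kPa
q_ult = 446.14 + 612.79 + 319.61 = 1378.5 kPa.

q_ult ≈ 1380 kPa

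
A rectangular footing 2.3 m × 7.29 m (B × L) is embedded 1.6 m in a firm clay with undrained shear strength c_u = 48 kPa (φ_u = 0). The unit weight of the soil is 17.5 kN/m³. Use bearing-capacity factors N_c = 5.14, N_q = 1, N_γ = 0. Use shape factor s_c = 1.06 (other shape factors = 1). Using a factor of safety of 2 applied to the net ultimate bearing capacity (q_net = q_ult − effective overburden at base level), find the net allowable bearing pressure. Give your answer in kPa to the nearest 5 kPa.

q_all(net) ≈ 130 kPa

q = γ·D_f = 17.5 × 1.6 = 28 kPa.
c·N_c·s_c = 48 × 5.14 × 1.06 = 261.52 kPa
q·N_q = 28 × 1 = 28 kPa
q_ult = 261.52 + 28 = 289.52 kPa.
Net ultimate: q_net = 289.52 − 28 = 261.52 kPa.
q_all(net) = 261.52 / 2 = 130.76 kPa.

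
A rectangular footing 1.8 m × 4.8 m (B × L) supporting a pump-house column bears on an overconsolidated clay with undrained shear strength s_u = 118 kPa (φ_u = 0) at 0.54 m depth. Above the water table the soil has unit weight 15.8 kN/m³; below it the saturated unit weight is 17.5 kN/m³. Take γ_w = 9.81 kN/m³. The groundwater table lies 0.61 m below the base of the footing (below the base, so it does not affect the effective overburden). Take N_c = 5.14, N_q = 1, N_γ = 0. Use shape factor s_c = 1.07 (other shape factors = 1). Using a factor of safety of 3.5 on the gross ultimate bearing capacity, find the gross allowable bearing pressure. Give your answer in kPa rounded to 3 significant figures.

q_all ≈ 188 kPa

Effective surcharge at the founding depth q = γ·D_f = 15.8 × 0.54 = 8.532 kPa.
q_ult = c·N_c·s_c + q·N_q
     = 118 × 5.14 × 1.07 + 8.532 × 1
     = 648.98 + 8.532 = 657.51 kPa.
q_all = 657.51 / 3.5 = 187.86 kPa.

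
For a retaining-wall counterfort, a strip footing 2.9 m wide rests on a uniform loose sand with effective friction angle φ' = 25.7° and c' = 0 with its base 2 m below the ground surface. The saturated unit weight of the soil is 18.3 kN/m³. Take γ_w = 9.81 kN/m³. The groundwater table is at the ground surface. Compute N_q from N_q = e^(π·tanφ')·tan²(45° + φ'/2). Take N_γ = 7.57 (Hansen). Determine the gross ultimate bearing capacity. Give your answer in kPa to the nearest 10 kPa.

q_ult ≈ 290 kPa

tan25.7° = 0.4813, so N_q = e^(π×0.4813)·tan²(57.85°) = 4.536 × 2.531 = 11.48.
With the water table at the surface the whole profile is submerged: γ' = 18.3 − 9.81 = 8.49 kN/m³, so q = γ'·D_f = 16.98 kPa; the same γ' applies in the ½γBN_γ term.
q_ult = q·N_q + 0.5·γ·B·N_γ
     = 16.98 × 11.481 + 0.5 × 8.49 × 2.9 × 7.57
     = 194.96 + 93.19 = 288.15 kPa.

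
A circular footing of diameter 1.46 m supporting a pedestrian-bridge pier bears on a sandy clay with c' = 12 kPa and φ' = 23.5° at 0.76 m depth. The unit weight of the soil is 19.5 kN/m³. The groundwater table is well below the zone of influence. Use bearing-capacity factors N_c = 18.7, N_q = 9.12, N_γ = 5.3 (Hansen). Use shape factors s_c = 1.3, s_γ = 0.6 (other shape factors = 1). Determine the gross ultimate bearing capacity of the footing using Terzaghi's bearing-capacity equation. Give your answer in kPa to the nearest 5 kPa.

q_ult ≈ 470 kPa

q = γ·D_f = 19.5 × 0.76 = 14.82 kPa.
c·N_c·s_c = 12 × 18.7 × 1.3 = 291.72 kPa
q·N_q = 14.82 × 9.12 = 135.16 kPa
0.5·γ·B·N_γ·s_γ = 0.5 × 19.5 × 1.46 × 5.3 × 0.6 = 45.267 kPa
q_ult = 291.72 + 135.16 + 45.267 = 472.15 kPa.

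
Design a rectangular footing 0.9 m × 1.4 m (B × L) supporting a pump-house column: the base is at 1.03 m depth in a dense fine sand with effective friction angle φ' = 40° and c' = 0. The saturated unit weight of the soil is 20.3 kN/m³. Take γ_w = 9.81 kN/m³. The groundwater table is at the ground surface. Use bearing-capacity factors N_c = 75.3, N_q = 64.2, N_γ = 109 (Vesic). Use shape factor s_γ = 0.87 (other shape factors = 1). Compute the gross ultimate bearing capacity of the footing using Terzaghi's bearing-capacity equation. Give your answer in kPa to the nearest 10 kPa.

γ' = 20.3 − 9.81 = 10.49 kN/m³ (submerged throughout). q = 10.49 × 1.03 = 10.805 kPa; the same γ' applies in the ½γBN_γ term.
q·N_q = 10.805 × 64.2 = 693.66 kPa
0.5·γ·B·N_γ·s_γ = 0.5 × 10.49 × 0.9 × 109 × 0.87 = 447.65 kPa
q_ult = 693.66 + 447.65 = 1141.3 kPa.

q_ult ≈ 1140 kPa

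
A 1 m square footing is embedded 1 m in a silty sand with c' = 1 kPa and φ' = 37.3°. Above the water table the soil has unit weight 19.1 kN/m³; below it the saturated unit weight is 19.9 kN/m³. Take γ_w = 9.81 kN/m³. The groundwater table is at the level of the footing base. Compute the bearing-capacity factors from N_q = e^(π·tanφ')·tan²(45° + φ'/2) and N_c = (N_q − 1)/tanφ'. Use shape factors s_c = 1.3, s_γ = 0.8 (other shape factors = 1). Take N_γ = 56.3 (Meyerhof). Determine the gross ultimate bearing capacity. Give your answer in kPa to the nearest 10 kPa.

tan37.3° = 0.7618, so N_q = e^(π×0.7618)·tan²(63.65°) = 10.949 × 4.076 = 44.63.
N_c = (44.63 − 1)/tan37.3° = 57.27.
Overburden at base level: q = 19.1 × 1 = 19.1 kPa.
Below the base the soil is submerged, so the ½γBN_γ term uses γ' = 19.9 − 9.81 = 10.09 kN/m³.
Cohesion term c·N_c·s_c = 1 × 57.27 × 1.3 = 74.451 kPa; surcharge term q·N_q = 19.1 × 44.628 = 852.4 kPa; self-weight term 0.5·γ·B·N_γ·s_γ = 0.5 × 10.09 × 1 × 56.3 × 0.8 = 227.23 kPa.
q_ult = 74.451 + 852.4 + 227.23 = 1154.1 kPa.

q_ult ≈ 1150 kPa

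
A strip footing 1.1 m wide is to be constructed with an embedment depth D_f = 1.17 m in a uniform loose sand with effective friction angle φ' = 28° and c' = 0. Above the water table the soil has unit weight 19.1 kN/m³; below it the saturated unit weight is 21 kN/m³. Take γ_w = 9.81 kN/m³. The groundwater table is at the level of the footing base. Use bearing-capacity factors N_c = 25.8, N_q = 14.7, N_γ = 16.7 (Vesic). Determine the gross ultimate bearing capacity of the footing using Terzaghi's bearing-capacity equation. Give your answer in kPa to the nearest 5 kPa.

Effective surcharge at the founding depth q = γ·D_f = 19.1 × 1.17 = 22.347 kPa.
The water table coincides with the base, so in the self-weight term γ → γ' = 11.19 kN/m³.
q_ult = q·N_q + 0.5·γ·B·N_γ
     = 22.347 × 14.7 + 0.5 × 11.19 × 1.1 × 16.7
     = 328.5 + 102.78 = 431.28 kPa.

q_ult ≈ 430 kPa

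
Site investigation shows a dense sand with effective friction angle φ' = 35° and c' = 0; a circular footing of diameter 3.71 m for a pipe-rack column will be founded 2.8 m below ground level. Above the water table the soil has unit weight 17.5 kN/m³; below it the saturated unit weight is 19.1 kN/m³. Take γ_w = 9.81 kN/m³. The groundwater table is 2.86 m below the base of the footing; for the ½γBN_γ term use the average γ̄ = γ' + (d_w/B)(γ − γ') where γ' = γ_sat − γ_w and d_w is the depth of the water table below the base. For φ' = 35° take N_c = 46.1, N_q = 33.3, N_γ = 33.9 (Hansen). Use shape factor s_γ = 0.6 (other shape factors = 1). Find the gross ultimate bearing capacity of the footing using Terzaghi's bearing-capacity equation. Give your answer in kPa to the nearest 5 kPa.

q_ult ≈ 2220 kPa

q = γ·D_f = 17.5 × 2.8 = 49 kPa.
γ' = 9.29 kN/m³; averaging over the depth B below the base, γ̄ = γ' + (d_w/B)(γ − γ') = 15.619 kN/m³.
q·N_q = 49 × 33.3 = 1631.7 kPa
0.5·γ·B·N_γ·s_γ = 0.5 × 15.619 × 3.71 × 33.9 × 0.6 = 589.32 kPa
q_ult = 1631.7 + 589.32 = 2221 kPa.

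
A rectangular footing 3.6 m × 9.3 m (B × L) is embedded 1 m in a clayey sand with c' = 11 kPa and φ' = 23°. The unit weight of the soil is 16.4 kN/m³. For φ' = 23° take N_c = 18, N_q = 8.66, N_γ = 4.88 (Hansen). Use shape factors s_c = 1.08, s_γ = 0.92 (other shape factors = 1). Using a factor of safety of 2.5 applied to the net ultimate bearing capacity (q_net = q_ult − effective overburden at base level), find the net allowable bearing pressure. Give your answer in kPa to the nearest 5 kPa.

q = γ·D_f = 16.4 × 1 = 16.4 kPa.
c·N_c·s_c = 11 × 18 × 1.08 = 213.84 kPa
q·N_q = 16.4 × 8.66 = 142.02 kPa
0.5·γ·B·N_γ·s_γ = 0.5 × 16.4 × 3.6 × 4.88 × 0.92 = 132.53 kPa
q_ult = 213.84 + 142.02 + 132.53 = 488.4 kPa.
Net ultimate: q_net = 488.4 − 16.4 = 472 kPa.
q_all(net) = 472 / 2.5 = 188.8 kPa.

q_all(net) ≈ 190 kPa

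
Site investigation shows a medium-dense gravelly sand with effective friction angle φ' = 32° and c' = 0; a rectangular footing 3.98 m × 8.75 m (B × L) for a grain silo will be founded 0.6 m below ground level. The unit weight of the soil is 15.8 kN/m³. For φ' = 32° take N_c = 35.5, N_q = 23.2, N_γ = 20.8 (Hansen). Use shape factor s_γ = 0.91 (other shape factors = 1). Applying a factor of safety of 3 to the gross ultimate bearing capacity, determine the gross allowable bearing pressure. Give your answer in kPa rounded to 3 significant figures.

q_all ≈ 272 kPa

Effective surcharge at the founding depth q = γ·D_f = 15.8 × 0.6 = 9.48 kPa.
q_ult = q·N_q + 0.5·γ·B·N_γ·s_γ
     = 9.48 × 23.2 + 0.5 × 15.8 × 3.98 × 20.8 × 0.91
     = 219.94 + 595.13 = 815.07 kPa.
q_all = q_ult / FS = 815.07 / 3 = 271.69 kPa.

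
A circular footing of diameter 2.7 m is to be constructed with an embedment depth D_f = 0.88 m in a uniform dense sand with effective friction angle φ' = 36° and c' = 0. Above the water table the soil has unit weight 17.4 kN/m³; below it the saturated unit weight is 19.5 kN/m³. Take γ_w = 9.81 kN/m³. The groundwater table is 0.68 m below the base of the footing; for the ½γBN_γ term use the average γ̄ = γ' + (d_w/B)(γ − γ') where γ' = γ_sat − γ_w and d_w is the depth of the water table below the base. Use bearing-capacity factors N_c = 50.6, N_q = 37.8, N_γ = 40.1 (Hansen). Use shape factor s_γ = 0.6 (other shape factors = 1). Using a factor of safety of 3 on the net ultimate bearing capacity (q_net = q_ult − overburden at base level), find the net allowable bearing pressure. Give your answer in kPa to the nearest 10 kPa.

q_all(net) ≈ 310 kPa

q = γ·D_f = 17.4 × 0.88 = 15.312 kPa.
γ' = 9.69 kN/m³; averaging over the depth B below the base, γ̄ = γ' + (d_w/B)(γ − γ') = 11.632 kN/m³.
q·N_q = 15.312 × 37.8 = 578.79 kPa
0.5·γ·B·N_γ·s_γ = 0.5 × 11.632 × 2.7 × 40.1 × 0.6 = 377.81 kPa
q_ult = 578.79 + 377.81 = 956.61 kPa.
q_net = 956.61 − 15.312 = 941.29 kPa.
q_all(net) = 941.29 / 3 = 313.76 kPa.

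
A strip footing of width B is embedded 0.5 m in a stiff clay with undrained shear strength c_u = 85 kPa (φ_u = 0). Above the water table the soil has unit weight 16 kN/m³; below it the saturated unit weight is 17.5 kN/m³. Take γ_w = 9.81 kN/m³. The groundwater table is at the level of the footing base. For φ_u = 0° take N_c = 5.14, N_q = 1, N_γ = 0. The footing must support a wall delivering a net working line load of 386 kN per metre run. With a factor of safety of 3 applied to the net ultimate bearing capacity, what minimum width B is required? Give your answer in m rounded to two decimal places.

q = γ·D_f = 16 × 0.5 = 8 kPa.
c·N_c = 85 × 5.14 = 436.9 kPa
q·N_q = 8 × 1 = 8 kPa
q_ult = 436.9 + 8 = 444.9 kPa.
For φ = 0 the ½γBN_γ term vanishes, so q_ult is independent of B. q_net = 444.9 − 8 = 436.9 kPa; q_all(net) = 436.9/3 = 145.63 kPa.
Required width B = w / q_all(net) = 386 / 145.63 = 2.65 m.

B = 2.65 m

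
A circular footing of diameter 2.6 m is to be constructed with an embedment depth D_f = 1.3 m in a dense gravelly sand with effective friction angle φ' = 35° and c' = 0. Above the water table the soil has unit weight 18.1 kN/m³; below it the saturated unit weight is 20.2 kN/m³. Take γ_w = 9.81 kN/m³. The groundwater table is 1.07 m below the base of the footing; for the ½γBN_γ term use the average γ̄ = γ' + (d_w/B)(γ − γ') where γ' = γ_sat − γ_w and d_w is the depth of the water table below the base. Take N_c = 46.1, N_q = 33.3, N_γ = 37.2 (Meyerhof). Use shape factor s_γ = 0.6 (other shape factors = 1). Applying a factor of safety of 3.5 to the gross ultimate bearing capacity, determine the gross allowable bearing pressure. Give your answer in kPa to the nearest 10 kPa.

Effective surcharge at the founding depth q = γ·D_f = 18.1 × 1.3 = 23.53 kPa.
With d_w = 1.07 m < B, γ̄ = 10.39 + (1.07/2.6) × (18.1 − 10.39) = 13.563 kN/m³.
q_ult = q·N_q + 0.5·γ·B·N_γ·s_γ
     = 23.53 × 33.3 + 0.5 × 13.563 × 2.6 × 37.2 × 0.6
     = 783.55 + 393.54 = 1177.1 kPa.
q_all = q_ult / FS = 1177.1 / 3.5 = 336.31 kPa.

q_all ≈ 340 kPa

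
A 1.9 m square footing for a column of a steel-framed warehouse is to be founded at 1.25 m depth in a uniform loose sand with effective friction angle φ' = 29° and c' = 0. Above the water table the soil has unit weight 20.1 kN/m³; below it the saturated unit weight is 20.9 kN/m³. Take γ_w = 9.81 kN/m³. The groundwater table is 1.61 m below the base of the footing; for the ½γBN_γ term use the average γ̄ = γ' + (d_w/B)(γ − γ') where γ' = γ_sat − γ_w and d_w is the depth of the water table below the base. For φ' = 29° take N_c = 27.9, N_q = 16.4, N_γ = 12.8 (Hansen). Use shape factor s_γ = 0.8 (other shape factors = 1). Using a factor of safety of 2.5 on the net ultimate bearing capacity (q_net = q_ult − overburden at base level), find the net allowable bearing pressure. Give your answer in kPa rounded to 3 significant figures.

q_all(net) ≈ 228 kPa

q = γ·D_f = 20.1 × 1.25 = 25.125 kPa.
γ' = 11.09 kN/m³; averaging over the depth B below the base, γ̄ = γ' + (d_w/B)(γ − γ') = 18.725 kN/m³.
q·N_q = 25.125 × 16.4 = 412.05 kPa
0.5·γ·B·N_γ·s_γ = 0.5 × 18.725 × 1.9 × 12.8 × 0.8 = 182.15 kPa
q_ult = 412.05 + 182.15 = 594.2 kPa.
q_net = 594.2 − 25.125 = 569.08 kPa.
q_all(net) = 569.08 / 2.5 = 227.63 kPa.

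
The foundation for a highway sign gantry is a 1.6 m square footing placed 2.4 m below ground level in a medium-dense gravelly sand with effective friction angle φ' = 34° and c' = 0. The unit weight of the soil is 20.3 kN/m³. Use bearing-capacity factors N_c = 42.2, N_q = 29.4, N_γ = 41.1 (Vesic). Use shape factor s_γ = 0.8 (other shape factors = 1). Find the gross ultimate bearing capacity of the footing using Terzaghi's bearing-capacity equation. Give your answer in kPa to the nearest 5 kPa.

q_ult ≈ 1965 kPa

Overburden at base level: q = 20.3 × 2.4 = 48.72 kPa.
Surcharge term q·N_q = 48.72 × 29.4 = 1432.4 kPa; self-weight term 0.5·γ·B·N_γ·s_γ = 0.5 × 20.3 × 1.6 × 41.1 × 0.8 = 533.97 kPa.
q_ult = 1432.4 + 533.97 = 1966.3 kPa.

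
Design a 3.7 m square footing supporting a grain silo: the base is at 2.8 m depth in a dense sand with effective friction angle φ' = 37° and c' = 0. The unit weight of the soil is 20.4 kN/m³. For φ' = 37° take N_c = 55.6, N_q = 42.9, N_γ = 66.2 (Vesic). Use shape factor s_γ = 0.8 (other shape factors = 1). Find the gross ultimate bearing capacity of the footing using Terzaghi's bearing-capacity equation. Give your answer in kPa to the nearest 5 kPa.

q_ult ≈ 4450 kPa

Effective surcharge at the founding depth q = γ·D_f = 20.4 × 2.8 = 57.12 kPa.
q_ult = q·N_q + 0.5·γ·B·N_γ·s_γ
     = 57.12 × 42.9 + 0.5 × 20.4 × 3.7 × 66.2 × 0.8
     = 2450.4 + 1998.7 = 4449.2 kPa.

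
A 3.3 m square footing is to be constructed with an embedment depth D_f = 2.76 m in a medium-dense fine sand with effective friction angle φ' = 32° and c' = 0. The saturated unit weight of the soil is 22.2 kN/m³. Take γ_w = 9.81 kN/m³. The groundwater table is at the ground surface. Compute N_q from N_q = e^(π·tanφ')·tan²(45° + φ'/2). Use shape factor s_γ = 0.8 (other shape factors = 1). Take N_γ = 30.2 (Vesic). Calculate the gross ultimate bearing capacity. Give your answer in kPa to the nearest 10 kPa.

q_ult ≈ 1290 kPa

tan32° = 0.6249, so N_q = e^(π×0.6249)·tan²(61°) = 7.121 × 3.255 = 23.18.
Water table at ground surface, so effective unit weight γ' = 22.2 − 9.81 = 12.39 kN/m³ is used throughout; overburden q = 12.39 × 2.76 = 34.196 kPa; the same γ' applies in the ½γBN_γ term.
Surcharge term q·N_q = 34.196 × 23.177 = 792.56 kPa; self-weight term 0.5·γ·B·N_γ·s_γ = 0.5 × 12.39 × 3.3 × 30.2 × 0.8 = 493.91 kPa.
q_ult = 792.56 + 493.91 = 1286.5 kPa.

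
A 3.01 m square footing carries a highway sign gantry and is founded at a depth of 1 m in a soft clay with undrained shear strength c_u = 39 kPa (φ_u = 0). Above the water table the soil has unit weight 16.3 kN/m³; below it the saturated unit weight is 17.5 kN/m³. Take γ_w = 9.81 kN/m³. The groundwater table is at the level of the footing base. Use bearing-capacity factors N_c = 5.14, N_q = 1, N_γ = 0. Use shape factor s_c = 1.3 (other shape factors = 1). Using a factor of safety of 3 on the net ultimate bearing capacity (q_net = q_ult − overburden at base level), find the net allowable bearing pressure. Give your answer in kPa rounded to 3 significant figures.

q = γ·D_f = 16.3 × 1 = 16.3 kPa.
c·N_c·s_c = 39 × 5.14 × 1.3 = 260.6 kPa
q·N_q = 16.3 × 1 = 16.3 kPa
q_ult = 260.6 + 16.3 = 276.9 kPa.
q_net = 276.9 − 16.3 = 260.6 kPa.
q_all(net) = 260.6 / 3 = 86.866 kPa.

q_all(net) ≈ 86.9 kPa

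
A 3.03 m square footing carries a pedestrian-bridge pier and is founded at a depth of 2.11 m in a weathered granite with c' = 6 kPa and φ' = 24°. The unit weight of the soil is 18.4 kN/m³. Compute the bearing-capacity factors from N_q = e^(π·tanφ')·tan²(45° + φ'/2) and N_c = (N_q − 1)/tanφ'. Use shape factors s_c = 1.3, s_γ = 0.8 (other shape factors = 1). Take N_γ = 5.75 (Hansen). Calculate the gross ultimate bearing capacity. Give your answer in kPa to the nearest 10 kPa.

tan24° = 0.4452, so N_q = e^(π×0.4452)·tan²(57°) = 4.05 × 2.371 = 9.6.
N_c = (9.6 − 1)/tan24° = 19.32.
Effective surcharge at the founding depth q = γ·D_f = 18.4 × 2.11 = 38.824 kPa.
q_ult = c·N_c·s_c + q·N_q + 0.5·γ·B·N_γ·s_γ
     = 6 × 19.324 × 1.3 + 38.824 × 9.6034 + 0.5 × 18.4 × 3.03 × 5.75 × 0.8
     = 150.72 + 372.84 + 128.23 = 651.8 kPa.

q_ult ≈ 650 kPa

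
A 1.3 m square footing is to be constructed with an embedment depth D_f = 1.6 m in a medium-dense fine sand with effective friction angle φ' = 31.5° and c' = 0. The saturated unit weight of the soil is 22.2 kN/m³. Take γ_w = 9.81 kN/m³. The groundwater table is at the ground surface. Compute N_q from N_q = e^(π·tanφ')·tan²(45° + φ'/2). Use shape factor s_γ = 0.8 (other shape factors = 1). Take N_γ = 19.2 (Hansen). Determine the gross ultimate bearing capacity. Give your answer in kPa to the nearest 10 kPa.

q_ult ≈ 560 kPa

tan31.5° = 0.6128, so N_q = e^(π×0.6128)·tan²(60.75°) = 6.856 × 3.188 = 21.86.
Water table at ground surface, so effective unit weight γ' = 22.2 − 9.81 = 12.39 kN/m³ is used throughout; overburden q = 12.39 × 1.6 = 19.824 kPa; the same γ' applies in the ½γBN_γ term.
Surcharge term q·N_q = 19.824 × 21.861 = 433.38 kPa; self-weight term 0.5·γ·B·N_γ·s_γ = 0.5 × 12.39 × 1.3 × 19.2 × 0.8 = 123.7 kPa.
q_ult = 433.38 + 123.7 = 557.08 kPa.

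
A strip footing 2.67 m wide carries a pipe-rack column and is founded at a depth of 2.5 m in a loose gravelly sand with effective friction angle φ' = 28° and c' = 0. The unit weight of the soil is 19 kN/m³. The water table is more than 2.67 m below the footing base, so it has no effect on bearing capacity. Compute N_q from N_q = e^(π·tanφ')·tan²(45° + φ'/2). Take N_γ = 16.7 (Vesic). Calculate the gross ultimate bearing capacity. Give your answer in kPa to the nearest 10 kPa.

q_ult ≈ 1120 kPa

tan28° = 0.5317, so N_q = e^(π×0.5317)·tan²(59°) = 5.314 × 2.77 = 14.72.
q = γ·D_f = 19 × 2.5 = 47.5 kPa.
q·N_q = 47.5 × 14.72 = 699.19 kPa
0.5·γ·B·N_γ = 0.5 × 19 × 2.67 × 16.7 = 423.6 kPa
q_ult = 699.19 + 423.6 = 1122.8 kPa.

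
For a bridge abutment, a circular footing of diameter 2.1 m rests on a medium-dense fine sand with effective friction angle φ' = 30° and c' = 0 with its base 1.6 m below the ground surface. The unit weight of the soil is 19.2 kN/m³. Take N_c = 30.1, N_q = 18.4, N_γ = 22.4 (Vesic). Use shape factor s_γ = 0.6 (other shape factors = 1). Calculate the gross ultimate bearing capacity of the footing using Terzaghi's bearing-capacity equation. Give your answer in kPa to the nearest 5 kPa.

Overburden at base level: q = 19.2 × 1.6 = 30.72 kPa.
Surcharge term q·N_q = 30.72 × 18.4 = 565.25 kPa; self-weight term 0.5·γ·B·N_γ·s_γ = 0.5 × 19.2 × 2.1 × 22.4 × 0.6 = 270.95 kPa.
q_ult = 565.25 + 270.95 = 836.2 kPa.

q_ult ≈ 835 kPa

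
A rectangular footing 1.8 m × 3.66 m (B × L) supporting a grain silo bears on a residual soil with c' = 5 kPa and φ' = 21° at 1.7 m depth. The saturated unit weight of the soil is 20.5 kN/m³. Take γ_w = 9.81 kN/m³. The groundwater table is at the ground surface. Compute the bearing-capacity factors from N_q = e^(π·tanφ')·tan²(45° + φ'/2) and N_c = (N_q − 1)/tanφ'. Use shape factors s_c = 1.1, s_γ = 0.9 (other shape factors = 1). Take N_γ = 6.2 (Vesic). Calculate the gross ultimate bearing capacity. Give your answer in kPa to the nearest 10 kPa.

q_ult ≈ 270 kPa

tan21° = 0.3839, so N_q = e^(π×0.3839)·tan²(55.5°) = 3.34 × 2.117 = 7.07.
N_c = (7.07 − 1)/tan21° = 15.81.
With the water table at the surface the whole profile is submerged: γ' = 20.5 − 9.81 = 10.69 kN/m³, so q = γ'·D_f = 18.173 kPa; the same γ' applies in the ½γBN_γ term.
q_ult = c·N_c·s_c + q·N_q + 0.5·γ·B·N_γ·s_γ
     = 5 × 15.815 × 1.1 + 18.173 × 7.0708 + 0.5 × 10.69 × 1.8 × 6.2 × 0.9
     = 86.982 + 128.5 + 53.685 = 269.16 kPa.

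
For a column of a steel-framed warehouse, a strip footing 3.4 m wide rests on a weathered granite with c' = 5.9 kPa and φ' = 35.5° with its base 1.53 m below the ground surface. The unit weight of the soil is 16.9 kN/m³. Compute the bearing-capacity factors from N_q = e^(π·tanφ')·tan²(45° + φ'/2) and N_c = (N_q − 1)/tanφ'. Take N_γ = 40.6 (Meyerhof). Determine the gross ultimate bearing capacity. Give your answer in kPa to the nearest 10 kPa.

q_ult ≈ 2370 kPa

tan35.5° = 0.7133, so N_q = e^(π×0.7133)·tan²(62.75°) = 9.402 × 3.77 = 35.44.
N_c = (35.44 − 1)/tan35.5° = 48.29.
q = γ·D_f = 16.9 × 1.53 = 25.857 kPa.
c·N_c = 5.9 × 48.287 = 284.89 kPa
q·N_q = 25.857 × 35.443 = 916.45 kPa
0.5·γ·B·N_γ = 0.5 × 16.9 × 3.4 × 40.6 = 1166.4 kPa
q_ult = 284.89 + 916.45 + 1166.4 = 2367.8 kPa.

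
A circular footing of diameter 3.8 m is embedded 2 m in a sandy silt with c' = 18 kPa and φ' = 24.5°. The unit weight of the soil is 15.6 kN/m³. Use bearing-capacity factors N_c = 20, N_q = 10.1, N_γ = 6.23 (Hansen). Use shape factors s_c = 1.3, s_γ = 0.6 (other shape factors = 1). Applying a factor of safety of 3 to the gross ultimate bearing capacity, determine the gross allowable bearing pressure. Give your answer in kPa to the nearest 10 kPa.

Effective surcharge at the founding depth q = γ·D_f = 15.6 × 2 = 31.2 kPa.
q_ult = c·N_c·s_c + q·N_q + 0.5·γ·B·N_γ·s_γ
     = 18 × 20 × 1.3 + 31.2 × 10.1 + 0.5 × 15.6 × 3.8 × 6.23 × 0.6
     = 468 + 315.12 + 110.79 = 893.91 kPa.
q_all = q_ult / FS = 893.91 / 3 = 297.97 kPa.

q_all ≈ 300 kPa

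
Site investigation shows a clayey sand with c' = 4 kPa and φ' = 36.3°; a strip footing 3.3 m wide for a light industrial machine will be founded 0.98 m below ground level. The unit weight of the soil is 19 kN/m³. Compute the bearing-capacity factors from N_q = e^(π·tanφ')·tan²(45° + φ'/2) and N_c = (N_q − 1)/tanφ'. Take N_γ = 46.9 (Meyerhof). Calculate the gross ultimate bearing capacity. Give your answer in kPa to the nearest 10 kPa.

q_ult ≈ 2410 kPa

tan36.3° = 0.7346, so N_q = e^(π×0.7346)·tan²(63.15°) = 10.052 × 3.902 = 39.22.
N_c = (39.22 − 1)/tan36.3° = 52.03.
Effective surcharge at the founding depth q = γ·D_f = 19 × 0.98 = 18.62 kPa.
q_ult = c·N_c + q·N_q + 0.5·γ·B·N_γ
     = 4 × 52.034 + 18.62 × 39.222 + 0.5 × 19 × 3.3 × 46.9
     = 208.13 + 730.32 + 1470.3 = 2408.8 kPa.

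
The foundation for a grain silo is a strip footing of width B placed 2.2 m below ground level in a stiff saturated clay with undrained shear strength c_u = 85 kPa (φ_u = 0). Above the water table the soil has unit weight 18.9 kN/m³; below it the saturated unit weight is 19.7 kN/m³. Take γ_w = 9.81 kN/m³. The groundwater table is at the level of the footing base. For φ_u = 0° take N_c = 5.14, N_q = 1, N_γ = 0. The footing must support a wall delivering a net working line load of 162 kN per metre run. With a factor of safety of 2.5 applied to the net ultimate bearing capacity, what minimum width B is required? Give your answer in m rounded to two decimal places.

Effective surcharge at the founding depth q = γ·D_f = 18.9 × 2.2 = 41.58 kPa.
q_ult = c·N_c + q·N_q
     = 85 × 5.14 + 41.58 × 1
     = 436.9 + 41.58 = 478.48 kPa.
For φ = 0 the ½γBN_γ term vanishes, so q_ult is independent of B. q_net = 478.48 − 41.58 = 436.9 kPa; q_all(net) = 436.9/2.5 = 174.76 kPa.
Required width B = w / q_all(net) = 162 / 174.76 = 0.927 m.

B = 0.93 m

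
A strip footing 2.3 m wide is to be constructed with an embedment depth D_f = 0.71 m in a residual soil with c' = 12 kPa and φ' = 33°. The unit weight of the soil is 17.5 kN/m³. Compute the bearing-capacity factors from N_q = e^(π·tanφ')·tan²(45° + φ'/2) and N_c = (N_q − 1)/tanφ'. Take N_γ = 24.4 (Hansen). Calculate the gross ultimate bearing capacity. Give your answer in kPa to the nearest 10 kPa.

tan33° = 0.6494, so N_q = e^(π×0.6494)·tan²(61.5°) = 7.692 × 3.392 = 26.09.
N_c = (26.09 − 1)/tan33° = 38.64.
Overburden at base level: q = 17.5 × 0.71 = 12.425 kPa.
Cohesion term c·N_c = 12 × 38.638 = 463.66 kPa; surcharge term q·N_q = 12.425 × 26.092 = 324.19 kPa; self-weight term 0.5·γ·B·N_γ = 0.5 × 17.5 × 2.3 × 24.4 = 491.05 kPa.
q_ult = 463.66 + 324.19 + 491.05 = 1278.9 kPa.

q_ult ≈ 1280 kPa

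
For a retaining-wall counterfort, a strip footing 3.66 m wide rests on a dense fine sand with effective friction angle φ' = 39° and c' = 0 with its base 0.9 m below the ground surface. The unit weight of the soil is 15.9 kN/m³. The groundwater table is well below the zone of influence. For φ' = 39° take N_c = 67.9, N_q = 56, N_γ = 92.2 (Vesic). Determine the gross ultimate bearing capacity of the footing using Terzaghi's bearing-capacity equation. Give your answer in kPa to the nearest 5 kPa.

Effective surcharge at the founding depth q = γ·D_f = 15.9 × 0.9 = 14.31 kPa.
q_ult = q·N_q + 0.5·γ·B·N_γ
     = 14.31 × 56 + 0.5 × 15.9 × 3.66 × 92.2
     = 801.36 + 2682.7 = 3484.1 kPa.

q_ult ≈ 3485 kPa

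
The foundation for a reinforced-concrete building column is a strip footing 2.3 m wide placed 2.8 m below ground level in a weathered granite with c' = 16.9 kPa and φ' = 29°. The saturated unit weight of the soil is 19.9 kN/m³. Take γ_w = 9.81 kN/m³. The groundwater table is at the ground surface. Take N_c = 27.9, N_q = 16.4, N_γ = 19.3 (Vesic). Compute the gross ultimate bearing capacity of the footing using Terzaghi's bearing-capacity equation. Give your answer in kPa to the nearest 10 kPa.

q_ult ≈ 1160 kPa

With the water table at the surface the whole profile is submerged: γ' = 19.9 − 9.81 = 10.09 kN/m³, so q = γ'·D_f = 28.252 kPa; the same γ' applies in the ½γBN_γ term.
q_ult = c·N_c + q·N_q + 0.5·γ·B·N_γ
     = 16.9 × 27.9 + 28.252 × 16.4 + 0.5 × 10.09 × 2.3 × 19.3
     = 471.51 + 463.33 + 223.95 = 1158.8 kPa.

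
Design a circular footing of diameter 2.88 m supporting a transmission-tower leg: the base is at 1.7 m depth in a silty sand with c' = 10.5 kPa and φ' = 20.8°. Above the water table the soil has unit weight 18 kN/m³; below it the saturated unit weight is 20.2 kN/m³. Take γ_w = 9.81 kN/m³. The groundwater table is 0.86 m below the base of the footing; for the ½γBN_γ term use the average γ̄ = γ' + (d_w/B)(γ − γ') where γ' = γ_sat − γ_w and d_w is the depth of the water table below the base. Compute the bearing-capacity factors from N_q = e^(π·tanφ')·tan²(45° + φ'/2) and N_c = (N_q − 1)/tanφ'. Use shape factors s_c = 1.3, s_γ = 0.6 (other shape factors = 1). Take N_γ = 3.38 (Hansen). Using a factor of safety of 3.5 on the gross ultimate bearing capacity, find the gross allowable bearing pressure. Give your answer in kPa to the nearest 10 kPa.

N_q = e^(π·tan20.8°)·tan²(55.4°) = 6.93; N_c = (N_q − 1)/tanφ' = 15.61.
q = γ·D_f = 18 × 1.7 = 30.6 kPa.
γ' = 10.39 kN/m³; averaging over the depth B below the base, γ̄ = γ' + (d_w/B)(γ − γ') = 12.662 kN/m³.
c·N_c·s_c = 10.5 × 15.612 × 1.3 = 213.11 kPa
q·N_q = 30.6 × 6.9305 = 212.07 kPa
0.5·γ·B·N_γ·s_γ = 0.5 × 12.662 × 2.88 × 3.38 × 0.6 = 36.978 kPa
q_ult = 213.11 + 212.07 + 36.978 = 462.16 kPa.
q_all = 462.16 / 3.5 = 132.04 kPa.

q_all ≈ 130 kPa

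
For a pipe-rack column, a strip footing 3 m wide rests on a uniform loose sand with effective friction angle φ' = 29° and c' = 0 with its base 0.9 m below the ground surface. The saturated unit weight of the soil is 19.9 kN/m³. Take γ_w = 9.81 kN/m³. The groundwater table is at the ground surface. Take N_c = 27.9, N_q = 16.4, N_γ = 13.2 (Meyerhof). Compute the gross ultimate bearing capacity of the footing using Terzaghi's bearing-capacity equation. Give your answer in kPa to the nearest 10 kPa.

Water table at ground surface, so effective unit weight γ' = 19.9 − 9.81 = 10.09 kN/m³ is used throughout; overburden q = 10.09 × 0.9 = 9.081 kPa; the same γ' applies in the ½γBN_γ term.
Surcharge term q·N_q = 9.081 × 16.4 = 148.93 kPa; self-weight term 0.5·γ·B·N_γ = 0.5 × 10.09 × 3 × 13.2 = 199.78 kPa.
q_ult = 148.93 + 199.78 = 348.71 kPa.

q_ult ≈ 350 kPa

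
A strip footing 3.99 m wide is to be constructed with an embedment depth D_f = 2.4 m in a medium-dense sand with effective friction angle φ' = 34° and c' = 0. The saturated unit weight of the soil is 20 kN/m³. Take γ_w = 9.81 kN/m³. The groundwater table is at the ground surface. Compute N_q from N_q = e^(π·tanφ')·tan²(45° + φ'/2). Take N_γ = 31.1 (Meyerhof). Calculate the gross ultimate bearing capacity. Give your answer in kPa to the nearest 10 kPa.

q_ult ≈ 1350 kPa

tan34° = 0.6745, so N_q = e^(π×0.6745)·tan²(62°) = 8.323 × 3.537 = 29.44.
With the water table at the surface the whole profile is submerged: γ' = 20 − 9.81 = 10.19 kN/m³, so q = γ'·D_f = 24.456 kPa; the same γ' applies in the ½γBN_γ term.
q_ult = q·N_q + 0.5·γ·B·N_γ
     = 24.456 × 29.44 + 0.5 × 10.19 × 3.99 × 31.1
     = 719.98 + 632.23 = 1352.2 kPa.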